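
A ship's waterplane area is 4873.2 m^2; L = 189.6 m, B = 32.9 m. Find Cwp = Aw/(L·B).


Formula: Cwp = Aw / (L * B)
Step 1 — L * B = 189.6 * 32.9 = 6237.84 m^2
Step 2 — Cwp = 4873.2 / 6237.84 ≈ 0.78123 (5 s.f.)

0.78123


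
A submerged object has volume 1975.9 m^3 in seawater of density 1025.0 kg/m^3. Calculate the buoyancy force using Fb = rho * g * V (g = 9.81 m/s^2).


Formula: Fb = rho * g * V
Substituting: Fb = 1025.0 * 9.81 * 1975.9
Intermediate: 1025.0 * 9.81 = 10055.25
Result: Fb = 10055.25 * 1975.9 ≈ 19868000 N (5 s.f.)

19868000 N


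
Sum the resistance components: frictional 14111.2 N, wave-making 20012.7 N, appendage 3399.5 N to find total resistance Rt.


Formula: Rt = Rf + Rw + Ra
Substituting: Rt = 14111.2 + 20012.7 + 3399.5
Result: Rt = 37523.4 N

37523.4 N


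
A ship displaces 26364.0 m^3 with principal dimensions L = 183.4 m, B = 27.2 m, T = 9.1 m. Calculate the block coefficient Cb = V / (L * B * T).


Formula: Cb = V / (L * B * T)
Step 1 — L * B * T = 183.4 * 27.2 * 9.1 = 45395.168 m^3
Step 2 — Cb = 26364.0 / 45395.168 ≈ 0.58077 (5 s.f.)

0.58077


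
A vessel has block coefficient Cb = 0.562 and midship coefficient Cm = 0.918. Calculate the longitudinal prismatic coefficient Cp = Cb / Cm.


Formula: Cp = Cb / Cm
Substituting: Cp = 0.562 / 0.918
Result: Cp ≈ 0.61220 (5 s.f.)

0.61220


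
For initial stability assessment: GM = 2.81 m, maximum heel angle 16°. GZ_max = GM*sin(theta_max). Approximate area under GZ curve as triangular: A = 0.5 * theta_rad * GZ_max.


Formula: GZ_max = GM * sin(theta); Area = 0.5 * theta_rad * GZ_max
Step 1 — GZ_max = 2.81 * sin(16°) = 2.81 * 0.275637 = 0.77454 m
Step 2 — theta_rad = 16 * pi/180 = 0.279253 rad
Step 3 — Area = 0.5 * 0.279253 * 0.77454 ≈ 0.10815 m·rad (5 s.f.)

0.10815 m·rad


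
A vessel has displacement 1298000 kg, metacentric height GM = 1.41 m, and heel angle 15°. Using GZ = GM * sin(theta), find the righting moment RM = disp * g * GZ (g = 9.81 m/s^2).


Formula: GZ = GM * sin(theta); RM = disp * g * GZ
Step 1 — GZ = 1.41 * sin(15°) = 1.41 * 0.258819 = 0.364935 m
Step 2 — RM = 1298000 * 9.81 * 0.364935 ≈ 4646900 N·m (5 s.f.)

4646900 N·m


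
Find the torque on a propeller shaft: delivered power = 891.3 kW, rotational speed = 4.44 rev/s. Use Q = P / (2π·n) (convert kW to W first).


Formula: Q = P_W / (2 * pi * n)
Step 1 — P_W = 891.3 kW * 1000 = 891300.0 W
Step 2 — 2 * pi * n = 2 * pi * 4.44 = 27.897343
Step 3 — Q = 891300.0 / 27.897343 ≈ 31949 N·m (5 s.f.)

31949 N·m


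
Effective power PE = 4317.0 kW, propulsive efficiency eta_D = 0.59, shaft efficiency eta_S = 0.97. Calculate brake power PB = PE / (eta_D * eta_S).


Formula: PB = PE / (eta_D * eta_S)
Step 1 — combined efficiency = eta_D * eta_S = 0.59 * 0.97 = 0.5723
Step 2 — PB = 4317.0 / 0.5723 ≈ 7543.2 kW (5 s.f.)

7543.2 kW


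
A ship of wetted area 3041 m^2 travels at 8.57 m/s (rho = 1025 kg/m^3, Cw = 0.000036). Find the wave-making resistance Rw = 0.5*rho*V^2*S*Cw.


Formula: Rw = 0.5 * rho * V^2 * S * Cw
Step 1 — V^2 = 8.57^2 = 73.4449
Step 2 — 0.5 * rho * V^2 = 0.5 * 1025 * 73.4449 = 37640.51125
Step 3 — Rw = 37640.51125 * 3041 * 0.000036 ≈ 4120.7 N (5 s.f.)

4120.7 N


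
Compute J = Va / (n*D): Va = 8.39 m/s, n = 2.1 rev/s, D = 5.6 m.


Formula: J = Va / (n * D)
Step 1 — n * D = 2.1 * 5.6 = 11.76
Step 2 — J = 8.39 / 11.76 ≈ 0.71344 (5 s.f.)

0.71344


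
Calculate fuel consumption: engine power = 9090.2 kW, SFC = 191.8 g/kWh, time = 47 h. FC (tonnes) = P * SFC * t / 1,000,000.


Formula: FC (tonnes) = P * SFC * t / 1,000,000
Step 1 — P * SFC * t = 9090.2 * 191.8 * 47 = 81944516.92 g
Step 2 — FC (tonnes) = 81944516.92 / 1,000,000 ≈ 81.945 tonnes (5 s.f.)

81.945 tonnes


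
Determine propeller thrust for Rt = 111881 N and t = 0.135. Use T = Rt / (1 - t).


Formula: T = Rt / (1 - t)
Step 1 — (1 - t) = 1 - 0.135 = 0.865
Step 2 — T = 111881 / 0.865 ≈ 129340 N (5 s.f.)

129340 N


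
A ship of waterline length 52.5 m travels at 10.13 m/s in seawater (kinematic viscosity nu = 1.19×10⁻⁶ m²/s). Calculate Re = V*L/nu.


Formula: Re = V * L / nu
Step 1 — V * L = 10.13 * 52.5 = 531.825 m^2/s
Step 2 — Re = 531.825 / 1.19e-6 = 4.47e+08

4.47e+08


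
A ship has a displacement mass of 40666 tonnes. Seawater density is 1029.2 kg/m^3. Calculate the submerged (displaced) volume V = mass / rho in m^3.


Formula: V = mass / rho
Step 1 — convert tonnes to kg: 40666 t * 1000 = 40666000 kg
Step 2 — V = 40666000 / 1029.2 ≈ 39512 m^3 (5 s.f.)

39512 m^3


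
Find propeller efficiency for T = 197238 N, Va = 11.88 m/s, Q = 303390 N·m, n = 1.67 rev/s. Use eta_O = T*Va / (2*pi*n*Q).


Formula: eta = T * Va / (2 * pi * n * Q)
Step 1 — numerator = T * Va = 197238 * 11.88 = 2343187.44
Step 2 — 2 * pi * n = 2 * pi * 1.67 = 10.492919
Step 3 — denominator = 10.492919 * 303390 = 3183446.7
Step 4 — eta = 2343187.44 / 3183446.7 ≈ 0.73605 (5 s.f.)

0.73605


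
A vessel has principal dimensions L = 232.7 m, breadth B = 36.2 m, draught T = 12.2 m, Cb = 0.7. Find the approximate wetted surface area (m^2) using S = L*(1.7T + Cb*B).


Formula: S = 1.7*L*T + V/T with V = Cb*L*B*T, i.e. S = L * (1.7*T + Cb*B)
Step 1 — 1.7*T = 1.7 * 12.2 = 20.74 m
Step 2 — Cb*B = 0.7 * 36.2 = 25.34 m
Step 3 — 1.7*T + Cb*B = 20.74 + 25.34 = 46.08 m
Step 4 — S = 232.7 * 46.08 ≈ 10723 m^2 (5 s.f.)

10723 m^2


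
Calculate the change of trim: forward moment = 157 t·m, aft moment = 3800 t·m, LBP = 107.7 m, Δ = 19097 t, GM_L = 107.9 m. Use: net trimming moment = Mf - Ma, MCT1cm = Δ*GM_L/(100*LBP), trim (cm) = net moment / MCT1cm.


Formula: net trimming moment = Mf - Ma; MCT1cm = Δ*GM_L/(100*LBP); trim = net moment / MCT1cm
Step 1 — net trimming moment = 157 - 3800 = -3643 t·m
Step 2 — MCT1cm = 19097 * 107.9 / (100 * 107.7) = 191.3246 t·m/cm
Step 3 — trim = -3643 / 191.3246 ≈ -19.041 cm (5 s.f.)

-19.041 cm


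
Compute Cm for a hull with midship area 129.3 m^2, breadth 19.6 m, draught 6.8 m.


Formula: Cm = Am / (B * T)
Step 1 — B * T = 19.6 * 6.8 = 133.28 m^2
Step 2 — Cm = 129.3 / 133.28 ≈ 0.97014 (5 s.f.)

0.97014


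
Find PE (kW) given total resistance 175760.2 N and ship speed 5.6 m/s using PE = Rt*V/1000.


Formula: PE = Rt * V / 1000 (kW)
Step 1 — PE (W) = 175760.2 * 5.6 = 984257.12 W
Step 2 — PE (kW) = 984257.12 / 1000 ≈ 984.26 kW (5 s.f.)

984.26 kW


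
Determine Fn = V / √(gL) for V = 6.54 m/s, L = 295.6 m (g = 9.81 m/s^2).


Formula: Fn = V / sqrt(g * L)
Step 1 — g * L = 9.81 * 295.6 = 2899.836
Step 2 — sqrt(g * L) = sqrt(2899.836) = 53.850125
Step 3 — Fn = 6.54 / 53.850125 ≈ 0.12145 (5 s.f.)

0.12145


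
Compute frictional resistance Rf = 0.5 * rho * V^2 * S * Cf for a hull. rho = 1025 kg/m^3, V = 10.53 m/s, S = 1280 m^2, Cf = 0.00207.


Formula: Rf = 0.5 * rho * V^2 * S * Cf
Step 1 — V^2 = 10.53^2 = 110.8809
Step 2 — 0.5 * rho * V^2 = 0.5 * 1025 * 110.8809 = 56826.46125
Step 3 — Rf = 56826.46125 * 1280 * 0.00207 ≈ 150570 N (5 s.f.)

150570 N


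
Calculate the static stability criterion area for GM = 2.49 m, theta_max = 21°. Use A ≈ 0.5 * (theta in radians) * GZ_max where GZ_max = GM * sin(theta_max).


Formula: GZ_max = GM * sin(theta); Area = 0.5 * theta_rad * GZ_max
Step 1 — GZ_max = 2.49 * sin(21°) = 2.49 * 0.358368 = 0.892336 m
Step 2 — theta_rad = 21 * pi/180 = 0.366519 rad
Step 3 — Area = 0.5 * 0.366519 * 0.892336 ≈ 0.16353 m·rad (5 s.f.)

0.16353 m·rad


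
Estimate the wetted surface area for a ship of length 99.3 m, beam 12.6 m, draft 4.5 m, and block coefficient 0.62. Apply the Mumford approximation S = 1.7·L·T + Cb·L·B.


Formula: S = 1.7*L*T + V/T with V = Cb*L*B*T, i.e. S = L * (1.7*T + Cb*B)
Step 1 — 1.7*T = 1.7 * 4.5 = 7.65 m
Step 2 — Cb*B = 0.62 * 12.6 = 7.812 m
Step 3 — 1.7*T + Cb*B = 7.65 + 7.812 = 15.462 m
Step 4 — S = 99.3 * 15.462 ≈ 1535.4 m^2 (5 s.f.)

1535.4 m^2


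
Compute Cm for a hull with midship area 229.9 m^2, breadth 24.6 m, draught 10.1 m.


Formula: Cm = Am / (B * T)
Step 1 — B * T = 24.6 * 10.1 = 248.46 m^2
Step 2 — Cm = 229.9 / 248.46 ≈ 0.92530 (5 s.f.)

0.92530


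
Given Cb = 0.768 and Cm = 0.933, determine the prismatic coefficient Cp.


Formula: Cp = Cb / Cm
Substituting: Cp = 0.768 / 0.933
Result: Cp ≈ 0.82315 (5 s.f.)

0.82315


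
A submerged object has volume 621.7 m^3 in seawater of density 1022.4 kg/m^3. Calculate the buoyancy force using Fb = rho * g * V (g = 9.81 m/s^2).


Formula: Fb = rho * g * V
Substituting: Fb = 1022.4 * 9.81 * 621.7
Intermediate: 1022.4 * 9.81 = 10029.744
Result: Fb = 10029.744 * 621.7 ≈ 6235500 N (5 s.f.)

6235500 N


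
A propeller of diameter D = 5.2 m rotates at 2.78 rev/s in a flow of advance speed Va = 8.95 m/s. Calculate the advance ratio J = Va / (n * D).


Formula: J = Va / (n * D)
Step 1 — n * D = 2.78 * 5.2 = 14.456
Step 2 — J = 8.95 / 14.456 ≈ 0.61912 (5 s.f.)

0.61912


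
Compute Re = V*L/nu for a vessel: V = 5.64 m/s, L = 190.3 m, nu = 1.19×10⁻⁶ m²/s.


Formula: Re = V * L / nu
Step 1 — V * L = 5.64 * 190.3 = 1073.292 m^2/s
Step 2 — Re = 1073.292 / 1.19e-6 = 9.02e+08

9.02e+08


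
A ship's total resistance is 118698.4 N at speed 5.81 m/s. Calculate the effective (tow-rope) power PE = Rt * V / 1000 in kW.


Formula: PE = Rt * V / 1000 (kW)
Step 1 — PE (W) = 118698.4 * 5.81 = 689637.704 W
Step 2 — PE (kW) = 689637.704 / 1000 ≈ 689.64 kW (5 s.f.)

689.64 kW


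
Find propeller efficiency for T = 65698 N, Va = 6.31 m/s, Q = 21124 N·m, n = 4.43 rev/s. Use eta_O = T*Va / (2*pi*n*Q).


Formula: eta = T * Va / (2 * pi * n * Q)
Step 1 — numerator = T * Va = 65698 * 6.31 = 414554.38
Step 2 — 2 * pi * n = 2 * pi * 4.43 = 27.834511
Step 3 — denominator = 27.834511 * 21124 = 587976.21
Step 4 — eta = 414554.38 / 587976.21 ≈ 0.70505 (5 s.f.)

0.70505


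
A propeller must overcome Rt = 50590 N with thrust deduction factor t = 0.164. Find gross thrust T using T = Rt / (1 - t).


Formula: T = Rt / (1 - t)
Step 1 — (1 - t) = 1 - 0.164 = 0.836
Step 2 — T = 50590 / 0.836 ≈ 60514 N (5 s.f.)

60514 N


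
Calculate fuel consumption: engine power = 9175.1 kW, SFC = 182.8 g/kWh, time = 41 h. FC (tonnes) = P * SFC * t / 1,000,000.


Formula: FC (tonnes) = P * SFC * t / 1,000,000
Step 1 — P * SFC * t = 9175.1 * 182.8 * 41 = 68765539.48 g
Step 2 — FC (tonnes) = 68765539.48 / 1,000,000 ≈ 68.766 tonnes (5 s.f.)

68.766 tonnes


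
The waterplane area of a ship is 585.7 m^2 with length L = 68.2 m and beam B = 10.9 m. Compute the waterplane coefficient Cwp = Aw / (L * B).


Formula: Cwp = Aw / (L * B)
Step 1 — L * B = 68.2 * 10.9 = 743.38 m^2
Step 2 — Cwp = 585.7 / 743.38 ≈ 0.78789 (5 s.f.)

0.78789


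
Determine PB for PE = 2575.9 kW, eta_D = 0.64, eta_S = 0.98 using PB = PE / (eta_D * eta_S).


Formula: PB = PE / (eta_D * eta_S)
Step 1 — combined efficiency = eta_D * eta_S = 0.64 * 0.98 = 0.6272
Step 2 — PB = 2575.9 / 0.6272 ≈ 4107.0 kW (5 s.f.)

4107.0 kW


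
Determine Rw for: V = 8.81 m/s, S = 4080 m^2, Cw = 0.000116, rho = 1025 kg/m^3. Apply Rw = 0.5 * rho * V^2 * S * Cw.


Formula: Rw = 0.5 * rho * V^2 * S * Cw
Step 1 — V^2 = 8.81^2 = 77.6161
Step 2 — 0.5 * rho * V^2 = 0.5 * 1025 * 77.6161 = 39778.25125
Step 3 — Rw = 39778.25125 * 4080 * 0.000116 ≈ 18826 N (5 s.f.)

18826 N


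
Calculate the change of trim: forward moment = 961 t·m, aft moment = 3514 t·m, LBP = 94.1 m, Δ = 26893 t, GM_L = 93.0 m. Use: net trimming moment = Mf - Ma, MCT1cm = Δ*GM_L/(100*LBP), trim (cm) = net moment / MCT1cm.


Formula: net trimming moment = Mf - Ma; MCT1cm = Δ*GM_L/(100*LBP); trim = net moment / MCT1cm
Step 1 — net trimming moment = 961 - 3514 = -2553 t·m
Step 2 — MCT1cm = 26893 * 93.0 / (100 * 94.1) = 265.7863 t·m/cm
Step 3 — trim = -2553 / 265.7863 ≈ -9.6055 cm (5 s.f.)

-9.6055 cm


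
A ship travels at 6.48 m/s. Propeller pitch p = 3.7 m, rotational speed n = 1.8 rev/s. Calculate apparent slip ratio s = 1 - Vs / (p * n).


Formula: s = 1 - Vs / (p * n)
Step 1 — p * n = 3.7 * 1.8 = 6.66
Step 2 — Vs / (p*n) = 6.48 / 6.66 = 0.972973 (6 d.p.)
Step 3 — s = 1 - 0.972973 = 0.027027

0.027027


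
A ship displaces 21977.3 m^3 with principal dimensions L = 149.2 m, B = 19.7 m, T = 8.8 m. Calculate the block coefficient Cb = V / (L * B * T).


Formula: Cb = V / (L * B * T)
Step 1 — L * B * T = 149.2 * 19.7 * 8.8 = 25865.312 m^3
Step 2 — Cb = 21977.3 / 25865.312 ≈ 0.84968 (5 s.f.)

0.84968


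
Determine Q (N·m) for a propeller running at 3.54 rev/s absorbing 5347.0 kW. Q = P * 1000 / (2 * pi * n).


Formula: Q = P_W / (2 * pi * n)
Step 1 — P_W = 5347.0 kW * 1000 = 5347000.0 W
Step 2 — 2 * pi * n = 2 * pi * 3.54 = 22.242476
Step 3 — Q = 5347000.0 / 22.242476 ≈ 240400 N·m (5 s.f.)

240400 N·m


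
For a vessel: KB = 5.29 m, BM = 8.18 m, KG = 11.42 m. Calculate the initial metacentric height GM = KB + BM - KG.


Formula: GM = KB + BM - KG
Step 1 — KM = KB + BM = 5.29 + 8.18 = 13.47 m
Step 2 — GM = KM - KG = 13.47 - 11.42 = 2.05 m

2.05 m


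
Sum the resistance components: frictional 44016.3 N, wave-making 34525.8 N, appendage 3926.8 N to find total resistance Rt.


Formula: Rt = Rf + Rw + Ra
Substituting: Rt = 44016.3 + 34525.8 + 3926.8
Result: Rt = 82468.9 N

82468.9 N


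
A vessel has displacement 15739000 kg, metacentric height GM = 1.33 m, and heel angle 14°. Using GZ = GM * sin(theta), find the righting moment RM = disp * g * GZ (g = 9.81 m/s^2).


Formula: GZ = GM * sin(theta); RM = disp * g * GZ
Step 1 — GZ = 1.33 * sin(14°) = 1.33 * 0.241922 = 0.321756 m
Step 2 — RM = 15739000 * 9.81 * 0.321756 ≈ 49679000 N·m (5 s.f.)

49679000 N·m


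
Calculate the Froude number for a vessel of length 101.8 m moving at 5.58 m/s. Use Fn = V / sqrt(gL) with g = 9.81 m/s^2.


Formula: Fn = V / sqrt(g * L)
Step 1 — g * L = 9.81 * 101.8 = 998.658
Step 2 — sqrt(g * L) = sqrt(998.658) = 31.601551
Step 3 — Fn = 5.58 / 31.601551 ≈ 0.17657 (5 s.f.)

0.17657


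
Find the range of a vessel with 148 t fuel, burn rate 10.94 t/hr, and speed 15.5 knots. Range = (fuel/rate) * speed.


Formula: endurance = fuel / rate; range = endurance * speed
Step 1 — endurance = 148 / 10.94 = 13.5283 hours
Step 2 — range = 13.5283 * 15.5 ≈ 209.69 nautical miles (5 s.f.)

209.69 NM


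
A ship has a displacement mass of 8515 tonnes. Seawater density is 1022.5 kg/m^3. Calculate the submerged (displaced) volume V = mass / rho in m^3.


Formula: V = mass / rho
Step 1 — convert tonnes to kg: 8515 t * 1000 = 8515000 kg
Step 2 — V = 8515000 / 1022.5 ≈ 8327.6 m^3 (5 s.f.)

8327.6 m^3


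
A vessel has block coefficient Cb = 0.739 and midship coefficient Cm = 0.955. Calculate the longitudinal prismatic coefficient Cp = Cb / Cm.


Formula: Cp = Cb / Cm
Substituting: Cp = 0.739 / 0.955
Result: Cp ≈ 0.77382 (5 s.f.)

0.77382


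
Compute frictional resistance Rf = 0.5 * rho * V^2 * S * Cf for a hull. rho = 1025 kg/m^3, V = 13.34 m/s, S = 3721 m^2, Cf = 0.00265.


Formula: Rf = 0.5 * rho * V^2 * S * Cf
Step 1 — V^2 = 13.34^2 = 177.9556
Step 2 — 0.5 * rho * V^2 = 0.5 * 1025 * 177.9556 = 91202.245
Step 3 — Rf = 91202.245 * 3721 * 0.00265 ≈ 899310 N (5 s.f.)

899310 N


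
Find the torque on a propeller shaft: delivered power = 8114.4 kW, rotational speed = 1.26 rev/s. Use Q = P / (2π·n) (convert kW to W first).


Formula: Q = P_W / (2 * pi * n)
Step 1 — P_W = 8114.4 kW * 1000 = 8114400.0 W
Step 2 — 2 * pi * n = 2 * pi * 1.26 = 7.916813
Step 3 — Q = 8114400.0 / 7.916813 ≈ 1025000 N·m (5 s.f.)

1025000 N·m


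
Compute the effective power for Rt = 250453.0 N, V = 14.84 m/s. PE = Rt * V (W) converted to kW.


Formula: PE = Rt * V / 1000 (kW)
Step 1 — PE (W) = 250453.0 * 14.84 = 3716722.52 W
Step 2 — PE (kW) = 3716722.52 / 1000 ≈ 3716.7 kW (5 s.f.)

3716.7 kW


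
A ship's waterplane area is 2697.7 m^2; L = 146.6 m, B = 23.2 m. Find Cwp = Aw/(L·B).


Formula: Cwp = Aw / (L * B)
Step 1 — L * B = 146.6 * 23.2 = 3401.12 m^2
Step 2 — Cwp = 2697.7 / 3401.12 ≈ 0.79318 (5 s.f.)

0.79318


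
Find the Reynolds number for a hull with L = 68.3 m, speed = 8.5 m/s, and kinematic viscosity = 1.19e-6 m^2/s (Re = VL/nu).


Formula: Re = V * L / nu
Step 1 — V * L = 8.5 * 68.3 = 580.55 m^2/s
Step 2 — Re = 580.55 / 1.19e-6 = 4.88e+08

4.88e+08


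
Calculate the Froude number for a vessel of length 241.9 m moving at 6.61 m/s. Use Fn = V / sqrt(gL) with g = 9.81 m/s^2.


Formula: Fn = V / sqrt(g * L)
Step 1 — g * L = 9.81 * 241.9 = 2373.039
Step 2 — sqrt(g * L) = sqrt(2373.039) = 48.713848
Step 3 — Fn = 6.61 / 48.713848 ≈ 0.13569 (5 s.f.)

0.13569


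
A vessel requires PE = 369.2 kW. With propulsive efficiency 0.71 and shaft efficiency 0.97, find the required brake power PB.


Formula: PB = PE / (eta_D * eta_S)
Step 1 — combined efficiency = eta_D * eta_S = 0.71 * 0.97 = 0.6887
Step 2 — PB = 369.2 / 0.6887 ≈ 536.08 kW (5 s.f.)

536.08 kW


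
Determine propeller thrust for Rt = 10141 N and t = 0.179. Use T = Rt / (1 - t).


Formula: T = Rt / (1 - t)
Step 1 — (1 - t) = 1 - 0.179 = 0.821
Step 2 — T = 10141 / 0.821 ≈ 12352 N (5 s.f.)

12352 N


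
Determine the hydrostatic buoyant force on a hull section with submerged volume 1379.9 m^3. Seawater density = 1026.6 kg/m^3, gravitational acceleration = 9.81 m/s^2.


Formula: Fb = rho * g * V
Substituting: Fb = 1026.6 * 9.81 * 1379.9
Intermediate: 1026.6 * 9.81 = 10070.946
Result: Fb = 10070.946 * 1379.9 ≈ 13897000 N (5 s.f.)

13897000 N


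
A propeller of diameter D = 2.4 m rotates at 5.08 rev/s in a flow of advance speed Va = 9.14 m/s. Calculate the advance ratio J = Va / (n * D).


Formula: J = Va / (n * D)
Step 1 — n * D = 5.08 * 2.4 = 12.192
Step 2 — J = 9.14 / 12.192 ≈ 0.74967 (5 s.f.)

0.74967


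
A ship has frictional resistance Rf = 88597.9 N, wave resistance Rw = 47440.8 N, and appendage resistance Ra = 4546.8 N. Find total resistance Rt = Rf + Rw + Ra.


Formula: Rt = Rf + Rw + Ra
Substituting: Rt = 88597.9 + 47440.8 + 4546.8
Result: Rt = 140585.5 N

140585.5 N


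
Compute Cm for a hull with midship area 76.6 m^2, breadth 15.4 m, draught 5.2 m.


Formula: Cm = Am / (B * T)
Step 1 — B * T = 15.4 * 5.2 = 80.08 m^2
Step 2 — Cm = 76.6 / 80.08 ≈ 0.95654 (5 s.f.)

0.95654


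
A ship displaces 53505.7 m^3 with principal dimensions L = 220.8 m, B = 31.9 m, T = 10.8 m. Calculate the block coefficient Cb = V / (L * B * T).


Formula: Cb = V / (L * B * T)
Step 1 — L * B * T = 220.8 * 31.9 * 10.8 = 76070.016 m^3
Step 2 — Cb = 53505.7 / 76070.016 ≈ 0.70337 (5 s.f.)

0.70337


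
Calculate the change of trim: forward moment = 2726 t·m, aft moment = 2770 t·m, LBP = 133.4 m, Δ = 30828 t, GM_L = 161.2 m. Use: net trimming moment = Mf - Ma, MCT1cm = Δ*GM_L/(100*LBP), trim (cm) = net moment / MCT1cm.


Formula: net trimming moment = Mf - Ma; MCT1cm = Δ*GM_L/(100*LBP); trim = net moment / MCT1cm
Step 1 — net trimming moment = 2726 - 2770 = -44 t·m
Step 2 — MCT1cm = 30828 * 161.2 / (100 * 133.4) = 372.5243 t·m/cm
Step 3 — trim = -44 / 372.5243 ≈ -0.11811 cm (5 s.f.)

-0.11811 cm


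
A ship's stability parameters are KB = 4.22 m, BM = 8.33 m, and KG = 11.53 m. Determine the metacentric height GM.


Formula: GM = KB + BM - KG
Step 1 — KM = KB + BM = 4.22 + 8.33 = 12.55 m
Step 2 — GM = KM - KG = 12.55 - 11.53 = 1.02 m

1.02 m


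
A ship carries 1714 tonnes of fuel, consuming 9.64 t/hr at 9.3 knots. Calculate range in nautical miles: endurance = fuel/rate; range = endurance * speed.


Formula: endurance = fuel / rate; range = endurance * speed
Step 1 — endurance = 1714 / 9.64 = 177.8008 hours
Step 2 — range = 177.8008 * 9.3 ≈ 1653.5 nautical miles (5 s.f.)

1653.5 NM


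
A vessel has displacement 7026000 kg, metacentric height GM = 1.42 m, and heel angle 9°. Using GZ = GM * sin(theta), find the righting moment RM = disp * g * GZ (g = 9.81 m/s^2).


Formula: GZ = GM * sin(theta); RM = disp * g * GZ
Step 1 — GZ = 1.42 * sin(9°) = 1.42 * 0.156434 = 0.222136 m
Step 2 — RM = 7026000 * 9.81 * 0.222136 ≈ 15311000 N·m (5 s.f.)

15311000 N·m


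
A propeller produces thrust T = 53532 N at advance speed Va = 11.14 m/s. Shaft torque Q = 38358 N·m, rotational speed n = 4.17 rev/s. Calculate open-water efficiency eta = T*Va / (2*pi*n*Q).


Formula: eta = T * Va / (2 * pi * n * Q)
Step 1 — numerator = T * Va = 53532 * 11.14 = 596346.48
Step 2 — 2 * pi * n = 2 * pi * 4.17 = 26.200883
Step 3 — denominator = 26.200883 * 38358 = 1005013.47
Step 4 — eta = 596346.48 / 1005013.47 ≈ 0.59337 (5 s.f.)

0.59337


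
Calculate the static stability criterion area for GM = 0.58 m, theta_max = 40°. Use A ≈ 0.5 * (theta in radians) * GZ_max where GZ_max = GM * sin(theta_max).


Formula: GZ_max = GM * sin(theta); Area = 0.5 * theta_rad * GZ_max
Step 1 — GZ_max = 0.58 * sin(40°) = 0.58 * 0.642788 = 0.372817 m
Step 2 — theta_rad = 40 * pi/180 = 0.698132 rad
Step 3 — Area = 0.5 * 0.698132 * 0.372817 ≈ 0.13014 m·rad (5 s.f.)

0.13014 m·rad


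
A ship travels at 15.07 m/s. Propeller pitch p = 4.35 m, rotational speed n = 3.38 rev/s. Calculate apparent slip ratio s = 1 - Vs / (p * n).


Formula: s = 1 - Vs / (p * n)
Step 1 — p * n = 4.35 * 3.38 = 14.703
Step 2 — Vs / (p*n) = 15.07 / 14.703 = 1.024961 (6 d.p.)
Step 3 — s = 1 - 1.024961 = -0.024961

-0.024961


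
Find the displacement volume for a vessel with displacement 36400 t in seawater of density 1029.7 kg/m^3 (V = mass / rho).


Formula: V = mass / rho
Step 1 — convert tonnes to kg: 36400 t * 1000 = 36400000 kg
Step 2 — V = 36400000 / 1029.7 ≈ 35350 m^3 (5 s.f.)

35350 m^3


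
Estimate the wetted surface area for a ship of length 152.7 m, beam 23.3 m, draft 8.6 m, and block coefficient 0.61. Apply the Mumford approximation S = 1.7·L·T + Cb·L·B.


Formula: S = 1.7*L*T + V/T with V = Cb*L*B*T, i.e. S = L * (1.7*T + Cb*B)
Step 1 — 1.7*T = 1.7 * 8.6 = 14.62 m
Step 2 — Cb*B = 0.61 * 23.3 = 14.213 m
Step 3 — 1.7*T + Cb*B = 14.62 + 14.213 = 28.833 m
Step 4 — S = 152.7 * 28.833 ≈ 4402.8 m^2 (5 s.f.)

4402.8 m^2


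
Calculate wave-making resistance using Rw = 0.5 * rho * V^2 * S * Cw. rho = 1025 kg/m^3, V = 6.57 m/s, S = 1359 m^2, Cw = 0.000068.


Formula: Rw = 0.5 * rho * V^2 * S * Cw
Step 1 — V^2 = 6.57^2 = 43.1649
Step 2 — 0.5 * rho * V^2 = 0.5 * 1025 * 43.1649 = 22122.01125
Step 3 — Rw = 22122.01125 * 1359 * 0.000068 ≈ 2044.3 N (5 s.f.)

2044.3 N


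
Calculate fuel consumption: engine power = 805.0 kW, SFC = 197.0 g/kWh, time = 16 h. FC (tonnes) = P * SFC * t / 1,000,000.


Formula: FC (tonnes) = P * SFC * t / 1,000,000
Step 1 — P * SFC * t = 805.0 * 197.0 * 16 = 2537360.0 g
Step 2 — FC (tonnes) = 2537360.0 / 1,000,000 ≈ 2.5374 tonnes (5 s.f.)

2.5374 tonnes


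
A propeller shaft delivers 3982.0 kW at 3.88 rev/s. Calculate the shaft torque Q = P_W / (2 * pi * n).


Formula: Q = P_W / (2 * pi * n)
Step 1 — P_W = 3982.0 kW * 1000 = 3982000.0 W
Step 2 — 2 * pi * n = 2 * pi * 3.88 = 24.378759
Step 3 — Q = 3982000.0 / 24.378759 ≈ 163340 N·m (5 s.f.)

163340 N·m


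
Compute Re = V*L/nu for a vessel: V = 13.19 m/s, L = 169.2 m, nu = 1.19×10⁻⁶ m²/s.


Formula: Re = V * L / nu
Step 1 — V * L = 13.19 * 169.2 = 2231.748 m^2/s
Step 2 — Re = 2231.748 / 1.19e-6 = 1.88e+09

1.88e+09


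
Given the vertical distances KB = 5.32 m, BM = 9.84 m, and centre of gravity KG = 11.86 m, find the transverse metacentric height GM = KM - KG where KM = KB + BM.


Formula: GM = KB + BM - KG
Step 1 — KM = KB + BM = 5.32 + 9.84 = 15.16 m
Step 2 — GM = KM - KG = 15.16 - 11.86 = 3.3 m

3.3 m


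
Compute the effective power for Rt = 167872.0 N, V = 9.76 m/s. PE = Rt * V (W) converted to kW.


Formula: PE = Rt * V / 1000 (kW)
Step 1 — PE (W) = 167872.0 * 9.76 = 1638430.72 W
Step 2 — PE (kW) = 1638430.72 / 1000 ≈ 1638.4 kW (5 s.f.)

1638.4 kW


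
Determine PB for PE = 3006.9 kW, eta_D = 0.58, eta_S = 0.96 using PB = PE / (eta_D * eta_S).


Formula: PB = PE / (eta_D * eta_S)
Step 1 — combined efficiency = eta_D * eta_S = 0.58 * 0.96 = 0.5568
Step 2 — PB = 3006.9 / 0.5568 ≈ 5400.3 kW (5 s.f.)

5400.3 kW


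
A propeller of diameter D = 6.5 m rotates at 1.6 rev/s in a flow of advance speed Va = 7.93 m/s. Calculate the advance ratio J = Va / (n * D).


Formula: J = Va / (n * D)
Step 1 — n * D = 1.6 * 6.5 = 10.4
Step 2 — J = 7.93 / 10.4 ≈ 0.76250 (5 s.f.)

0.76250


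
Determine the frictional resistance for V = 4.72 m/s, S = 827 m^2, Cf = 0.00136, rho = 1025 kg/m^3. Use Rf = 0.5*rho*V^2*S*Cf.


Formula: Rf = 0.5 * rho * V^2 * S * Cf
Step 1 — V^2 = 4.72^2 = 22.2784
Step 2 — 0.5 * rho * V^2 = 0.5 * 1025 * 22.2784 = 11417.68
Step 3 — Rf = 11417.68 * 827 * 0.00136 ≈ 12842 N (5 s.f.)

12842 N


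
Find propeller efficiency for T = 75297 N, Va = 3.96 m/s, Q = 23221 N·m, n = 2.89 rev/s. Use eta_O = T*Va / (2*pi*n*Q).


Formula: eta = T * Va / (2 * pi * n * Q)
Step 1 — numerator = T * Va = 75297 * 3.96 = 298176.12
Step 2 — 2 * pi * n = 2 * pi * 2.89 = 18.158406
Step 3 — denominator = 18.158406 * 23221 = 421656.35
Step 4 — eta = 298176.12 / 421656.35 ≈ 0.70715 (5 s.f.)

0.70715


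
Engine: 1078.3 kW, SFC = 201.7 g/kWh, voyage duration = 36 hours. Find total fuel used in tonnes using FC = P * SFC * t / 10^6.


Formula: FC (tonnes) = P * SFC * t / 1,000,000
Step 1 — P * SFC * t = 1078.3 * 201.7 * 36 = 7829751.96 g
Step 2 — FC (tonnes) = 7829751.96 / 1,000,000 ≈ 7.8298 tonnes (5 s.f.)

7.8298 tonnes


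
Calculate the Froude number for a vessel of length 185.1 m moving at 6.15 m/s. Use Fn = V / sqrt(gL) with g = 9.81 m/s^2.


Formula: Fn = V / sqrt(g * L)
Step 1 — g * L = 9.81 * 185.1 = 1815.831
Step 2 — sqrt(g * L) = sqrt(1815.831) = 42.612569
Step 3 — Fn = 6.15 / 42.612569 ≈ 0.14432 (5 s.f.)

0.14432


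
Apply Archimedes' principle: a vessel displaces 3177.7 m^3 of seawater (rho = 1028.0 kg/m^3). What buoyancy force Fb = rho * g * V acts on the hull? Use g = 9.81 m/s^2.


Formula: Fb = rho * g * V
Substituting: Fb = 1028.0 * 9.81 * 3177.7
Intermediate: 1028.0 * 9.81 = 10084.68
Result: Fb = 10084.68 * 3177.7 ≈ 32046000 N (5 s.f.)

32046000 N


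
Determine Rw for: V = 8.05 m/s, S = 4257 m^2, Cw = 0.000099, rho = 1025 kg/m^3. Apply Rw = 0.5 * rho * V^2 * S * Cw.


Formula: Rw = 0.5 * rho * V^2 * S * Cw
Step 1 — V^2 = 8.05^2 = 64.8025
Step 2 — 0.5 * rho * V^2 = 0.5 * 1025 * 64.8025 = 33211.28125
Step 3 — Rw = 33211.28125 * 4257 * 0.000099 ≈ 13997 N (5 s.f.)

13997 N


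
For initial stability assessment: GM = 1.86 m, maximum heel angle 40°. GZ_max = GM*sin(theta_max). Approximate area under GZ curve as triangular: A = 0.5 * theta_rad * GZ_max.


Formula: GZ_max = GM * sin(theta); Area = 0.5 * theta_rad * GZ_max
Step 1 — GZ_max = 1.86 * sin(40°) = 1.86 * 0.642788 = 1.195586 m
Step 2 — theta_rad = 40 * pi/180 = 0.698132 rad
Step 3 — Area = 0.5 * 0.698132 * 1.195586 ≈ 0.41734 m·rad (5 s.f.)

0.41734 m·rad


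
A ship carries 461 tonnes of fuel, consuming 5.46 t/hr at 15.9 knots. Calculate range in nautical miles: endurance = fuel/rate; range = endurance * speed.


Formula: endurance = fuel / rate; range = endurance * speed
Step 1 — endurance = 461 / 5.46 = 84.4322 hours
Step 2 — range = 84.4322 * 15.9 ≈ 1342.5 nautical miles (5 s.f.)

1342.5 NM


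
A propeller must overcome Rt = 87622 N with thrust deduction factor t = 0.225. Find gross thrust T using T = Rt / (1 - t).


Formula: T = Rt / (1 - t)
Step 1 — (1 - t) = 1 - 0.225 = 0.775
Step 2 — T = 87622 / 0.775 ≈ 113060 N (5 s.f.)

113060 N


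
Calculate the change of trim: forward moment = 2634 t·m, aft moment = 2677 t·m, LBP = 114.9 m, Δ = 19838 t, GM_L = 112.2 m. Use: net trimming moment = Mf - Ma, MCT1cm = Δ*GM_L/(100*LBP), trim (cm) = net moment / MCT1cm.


Formula: net trimming moment = Mf - Ma; MCT1cm = Δ*GM_L/(100*LBP); trim = net moment / MCT1cm
Step 1 — net trimming moment = 2634 - 2677 = -43 t·m
Step 2 — MCT1cm = 19838 * 112.2 / (100 * 114.9) = 193.7183 t·m/cm
Step 3 — trim = -43 / 193.7183 ≈ -0.22197 cm (5 s.f.)

-0.22197 cm


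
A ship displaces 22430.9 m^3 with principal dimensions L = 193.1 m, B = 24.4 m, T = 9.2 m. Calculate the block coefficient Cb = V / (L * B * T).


Formula: Cb = V / (L * B * T)
Step 1 — L * B * T = 193.1 * 24.4 * 9.2 = 43347.088 m^3
Step 2 — Cb = 22430.9 / 43347.088 ≈ 0.51747 (5 s.f.)

0.51747


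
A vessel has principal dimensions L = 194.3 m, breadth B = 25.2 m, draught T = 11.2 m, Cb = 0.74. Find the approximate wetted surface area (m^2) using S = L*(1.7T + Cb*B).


Formula: S = 1.7*L*T + V/T with V = Cb*L*B*T, i.e. S = L * (1.7*T + Cb*B)
Step 1 — 1.7*T = 1.7 * 11.2 = 19.04 m
Step 2 — Cb*B = 0.74 * 25.2 = 18.648 m
Step 3 — 1.7*T + Cb*B = 19.04 + 18.648 = 37.688 m
Step 4 — S = 194.3 * 37.688 ≈ 7322.8 m^2 (5 s.f.)

7322.8 m^2


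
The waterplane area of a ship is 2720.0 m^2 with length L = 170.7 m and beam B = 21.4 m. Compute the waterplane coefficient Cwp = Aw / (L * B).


Formula: Cwp = Aw / (L * B)
Step 1 — L * B = 170.7 * 21.4 = 3652.98 m^2
Step 2 — Cwp = 2720.0 / 3652.98 ≈ 0.74460 (5 s.f.)

0.74460


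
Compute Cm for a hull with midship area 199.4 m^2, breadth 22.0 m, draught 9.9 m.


Formula: Cm = Am / (B * T)
Step 1 — B * T = 22.0 * 9.9 = 217.8 m^2
Step 2 — Cm = 199.4 / 217.8 ≈ 0.91552 (5 s.f.)

0.91552


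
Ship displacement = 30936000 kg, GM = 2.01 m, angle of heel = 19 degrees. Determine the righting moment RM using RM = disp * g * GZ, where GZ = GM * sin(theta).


Formula: GZ = GM * sin(theta); RM = disp * g * GZ
Step 1 — GZ = 2.01 * sin(19°) = 2.01 * 0.325568 = 0.654392 m
Step 2 — RM = 30936000 * 9.81 * 0.654392 ≈ 198600000 N·m (5 s.f.)

198600000 N·m


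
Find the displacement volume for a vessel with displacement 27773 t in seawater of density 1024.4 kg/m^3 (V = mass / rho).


Formula: V = mass / rho
Step 1 — convert tonnes to kg: 27773 t * 1000 = 27773000 kg
Step 2 — V = 27773000 / 1024.4 ≈ 27111 m^3 (5 s.f.)

27111 m^3


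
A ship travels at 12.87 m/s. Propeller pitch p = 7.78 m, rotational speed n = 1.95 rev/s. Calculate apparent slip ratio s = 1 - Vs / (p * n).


Formula: s = 1 - Vs / (p * n)
Step 1 — p * n = 7.78 * 1.95 = 15.171
Step 2 — Vs / (p*n) = 12.87 / 15.171 = 0.848329 (6 d.p.)
Step 3 — s = 1 - 0.848329 = 0.151671

0.151671


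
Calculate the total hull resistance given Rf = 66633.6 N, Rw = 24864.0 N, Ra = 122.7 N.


Formula: Rt = Rf + Rw + Ra
Substituting: Rt = 66633.6 + 24864.0 + 122.7
Result: Rt = 91620.3 N

91620.3 N


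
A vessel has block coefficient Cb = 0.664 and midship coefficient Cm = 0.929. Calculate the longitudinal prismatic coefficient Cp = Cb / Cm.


Formula: Cp = Cb / Cm
Substituting: Cp = 0.664 / 0.929
Result: Cp ≈ 0.71475 (5 s.f.)

0.71475


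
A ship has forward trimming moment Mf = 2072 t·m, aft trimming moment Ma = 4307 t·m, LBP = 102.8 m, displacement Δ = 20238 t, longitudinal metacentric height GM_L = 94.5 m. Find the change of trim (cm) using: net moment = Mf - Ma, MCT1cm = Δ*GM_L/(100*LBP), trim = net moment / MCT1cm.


Formula: net trimming moment = Mf - Ma; MCT1cm = Δ*GM_L/(100*LBP); trim = net moment / MCT1cm
Step 1 — net trimming moment = 2072 - 4307 = -2235 t·m
Step 2 — MCT1cm = 20238 * 94.5 / (100 * 102.8) = 186.04 t·m/cm
Step 3 — trim = -2235 / 186.04 ≈ -12.014 cm (5 s.f.)

-12.014 cm


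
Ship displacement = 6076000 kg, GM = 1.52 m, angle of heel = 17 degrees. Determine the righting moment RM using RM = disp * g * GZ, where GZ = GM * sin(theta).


Formula: GZ = GM * sin(theta); RM = disp * g * GZ
Step 1 — GZ = 1.52 * sin(17°) = 1.52 * 0.292372 = 0.444405 m
Step 2 — RM = 6076000 * 9.81 * 0.444405 ≈ 26489000 N·m (5 s.f.)

26489000 N·m


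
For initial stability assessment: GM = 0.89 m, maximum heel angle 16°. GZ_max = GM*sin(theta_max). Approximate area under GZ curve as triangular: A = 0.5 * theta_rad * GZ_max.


Formula: GZ_max = GM * sin(theta); Area = 0.5 * theta_rad * GZ_max
Step 1 — GZ_max = 0.89 * sin(16°) = 0.89 * 0.275637 = 0.245317 m
Step 2 — theta_rad = 16 * pi/180 = 0.279253 rad
Step 3 — Area = 0.5 * 0.279253 * 0.245317 ≈ 0.034253 m·rad (5 s.f.)

0.034253 m·rad


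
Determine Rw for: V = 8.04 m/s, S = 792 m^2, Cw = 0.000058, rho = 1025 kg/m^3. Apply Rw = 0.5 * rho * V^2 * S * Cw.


Formula: Rw = 0.5 * rho * V^2 * S * Cw
Step 1 — V^2 = 8.04^2 = 64.6416
Step 2 — 0.5 * rho * V^2 = 0.5 * 1025 * 64.6416 = 33128.82
Step 3 — Rw = 33128.82 * 792 * 0.000058 ≈ 1521.8 N (5 s.f.)

1521.8 N


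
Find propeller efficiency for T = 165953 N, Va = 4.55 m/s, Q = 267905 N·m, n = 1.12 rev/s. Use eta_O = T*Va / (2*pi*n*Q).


Formula: eta = T * Va / (2 * pi * n * Q)
Step 1 — numerator = T * Va = 165953 * 4.55 = 755086.15
Step 2 — 2 * pi * n = 2 * pi * 1.12 = 7.037168
Step 3 — denominator = 7.037168 * 267905 = 1885292.49
Step 4 — eta = 755086.15 / 1885292.49 ≈ 0.40051 (5 s.f.)

0.40051


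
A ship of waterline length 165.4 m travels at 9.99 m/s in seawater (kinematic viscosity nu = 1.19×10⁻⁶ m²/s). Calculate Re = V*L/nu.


Formula: Re = V * L / nu
Step 1 — V * L = 9.99 * 165.4 = 1652.346 m^2/s
Step 2 — Re = 1652.346 / 1.19e-6 = 1.39e+09

1.39e+09


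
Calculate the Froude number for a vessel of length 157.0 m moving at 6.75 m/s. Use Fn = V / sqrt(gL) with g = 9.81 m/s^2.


Formula: Fn = V / sqrt(g * L)
Step 1 — g * L = 9.81 * 157.0 = 1540.17
Step 2 — sqrt(g * L) = sqrt(1540.17) = 39.245
Step 3 — Fn = 6.75 / 39.245 ≈ 0.17200 (5 s.f.)

0.17200


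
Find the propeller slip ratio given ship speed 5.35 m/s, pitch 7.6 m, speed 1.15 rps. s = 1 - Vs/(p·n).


Formula: s = 1 - Vs / (p * n)
Step 1 — p * n = 7.6 * 1.15 = 8.74
Step 2 — Vs / (p*n) = 5.35 / 8.74 = 0.612128 (6 d.p.)
Step 3 — s = 1 - 0.612128 = 0.387872

0.387872


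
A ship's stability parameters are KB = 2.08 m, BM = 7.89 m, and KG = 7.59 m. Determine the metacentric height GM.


Formula: GM = KB + BM - KG
Step 1 — KM = KB + BM = 2.08 + 7.89 = 9.97 m
Step 2 — GM = KM - KG = 9.97 - 7.59 = 2.38 m

2.38 m


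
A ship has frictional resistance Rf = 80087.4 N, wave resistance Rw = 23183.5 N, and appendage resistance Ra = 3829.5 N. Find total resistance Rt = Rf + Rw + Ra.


Formula: Rt = Rf + Rw + Ra
Substituting: Rt = 80087.4 + 23183.5 + 3829.5
Result: Rt = 107100.4 N

107100.4 N


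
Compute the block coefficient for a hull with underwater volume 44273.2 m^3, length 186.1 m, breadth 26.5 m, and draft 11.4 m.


Formula: Cb = V / (L * B * T)
Step 1 — L * B * T = 186.1 * 26.5 * 11.4 = 56220.81 m^3
Step 2 — Cb = 44273.2 / 56220.81 ≈ 0.78749 (5 s.f.)

0.78749


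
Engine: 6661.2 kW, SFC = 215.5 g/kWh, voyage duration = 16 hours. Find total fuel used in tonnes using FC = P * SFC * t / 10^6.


Formula: FC (tonnes) = P * SFC * t / 1,000,000
Step 1 — P * SFC * t = 6661.2 * 215.5 * 16 = 22967817.6 g
Step 2 — FC (tonnes) = 22967817.6 / 1,000,000 ≈ 22.968 tonnes (5 s.f.)

22.968 tonnes


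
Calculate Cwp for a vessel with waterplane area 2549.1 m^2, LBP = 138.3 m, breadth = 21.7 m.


Formula: Cwp = Aw / (L * B)
Step 1 — L * B = 138.3 * 21.7 = 3001.11 m^2
Step 2 — Cwp = 2549.1 / 3001.11 ≈ 0.84939 (5 s.f.)

0.84939


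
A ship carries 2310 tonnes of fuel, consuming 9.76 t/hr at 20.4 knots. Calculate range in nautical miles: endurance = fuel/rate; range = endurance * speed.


Formula: endurance = fuel / rate; range = endurance * speed
Step 1 — endurance = 2310 / 9.76 = 236.6803 hours
Step 2 — range = 236.6803 * 20.4 ≈ 4828.3 nautical miles (5 s.f.)

4828.3 NM


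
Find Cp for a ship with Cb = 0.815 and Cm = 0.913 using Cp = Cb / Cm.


Formula: Cp = Cb / Cm
Substituting: Cp = 0.815 / 0.913
Result: Cp ≈ 0.89266 (5 s.f.)

0.89266


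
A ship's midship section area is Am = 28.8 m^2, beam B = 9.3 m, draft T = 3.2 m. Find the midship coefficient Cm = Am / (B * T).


Formula: Cm = Am / (B * T)
Step 1 — B * T = 9.3 * 3.2 = 29.76 m^2
Step 2 — Cm = 28.8 / 29.76 ≈ 0.96774 (5 s.f.)

0.96774


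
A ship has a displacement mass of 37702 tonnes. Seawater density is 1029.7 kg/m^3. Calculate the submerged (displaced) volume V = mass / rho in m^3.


Formula: V = mass / rho
Step 1 — convert tonnes to kg: 37702 t * 1000 = 37702000 kg
Step 2 — V = 37702000 / 1029.7 ≈ 36615 m^3 (5 s.f.)

36615 m^3


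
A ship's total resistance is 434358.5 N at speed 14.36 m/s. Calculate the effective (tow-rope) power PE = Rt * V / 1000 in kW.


Formula: PE = Rt * V / 1000 (kW)
Step 1 — PE (W) = 434358.5 * 14.36 = 6237388.06 W
Step 2 — PE (kW) = 6237388.06 / 1000 ≈ 6237.4 kW (5 s.f.)

6237.4 kW


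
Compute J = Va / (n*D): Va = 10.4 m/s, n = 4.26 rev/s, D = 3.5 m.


Formula: J = Va / (n * D)
Step 1 — n * D = 4.26 * 3.5 = 14.91
Step 2 — J = 10.4 / 14.91 ≈ 0.69752 (5 s.f.)

0.69752


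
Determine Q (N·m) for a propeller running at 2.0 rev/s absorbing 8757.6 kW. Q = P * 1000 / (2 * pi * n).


Formula: Q = P_W / (2 * pi * n)
Step 1 — P_W = 8757.6 kW * 1000 = 8757600.0 W
Step 2 — 2 * pi * n = 2 * pi * 2.0 = 12.566371
Step 3 — Q = 8757600.0 / 12.566371 ≈ 696910 N·m (5 s.f.)

696910 N·m


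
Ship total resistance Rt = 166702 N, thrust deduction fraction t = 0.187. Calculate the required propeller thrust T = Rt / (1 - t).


Formula: T = Rt / (1 - t)
Step 1 — (1 - t) = 1 - 0.187 = 0.813
Step 2 — T = 166702 / 0.813 ≈ 205050 N (5 s.f.)

205050 N


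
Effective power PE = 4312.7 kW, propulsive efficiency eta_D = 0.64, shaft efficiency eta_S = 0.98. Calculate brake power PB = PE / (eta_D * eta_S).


Formula: PB = PE / (eta_D * eta_S)
Step 1 — combined efficiency = eta_D * eta_S = 0.64 * 0.98 = 0.6272
Step 2 — PB = 4312.7 / 0.6272 ≈ 6876.1 kW (5 s.f.)

6876.1 kW


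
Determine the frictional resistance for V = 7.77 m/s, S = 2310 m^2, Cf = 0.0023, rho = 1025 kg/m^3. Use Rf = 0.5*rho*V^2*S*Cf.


Formula: Rf = 0.5 * rho * V^2 * S * Cf
Step 1 — V^2 = 7.77^2 = 60.3729
Step 2 — 0.5 * rho * V^2 = 0.5 * 1025 * 60.3729 = 30941.11125
Step 3 — Rf = 30941.11125 * 2310 * 0.0023 ≈ 164390 N (5 s.f.)

164390 N


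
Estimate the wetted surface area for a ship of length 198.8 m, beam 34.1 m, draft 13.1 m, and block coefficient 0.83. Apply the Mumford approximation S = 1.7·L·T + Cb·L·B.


Formula: S = 1.7*L*T + V/T with V = Cb*L*B*T, i.e. S = L * (1.7*T + Cb*B)
Step 1 — 1.7*T = 1.7 * 13.1 = 22.27 m
Step 2 — Cb*B = 0.83 * 34.1 = 28.303 m
Step 3 — 1.7*T + Cb*B = 22.27 + 28.303 = 50.573 m
Step 4 — S = 198.8 * 50.573 ≈ 10054 m^2 (5 s.f.)

10054 m^2


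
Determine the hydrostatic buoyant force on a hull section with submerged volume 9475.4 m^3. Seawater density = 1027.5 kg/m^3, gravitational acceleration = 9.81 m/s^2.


Formula: Fb = rho * g * V
Substituting: Fb = 1027.5 * 9.81 * 9475.4
Intermediate: 1027.5 * 9.81 = 10079.775
Result: Fb = 10079.775 * 9475.4 ≈ 95510000 N (5 s.f.)

95510000 N


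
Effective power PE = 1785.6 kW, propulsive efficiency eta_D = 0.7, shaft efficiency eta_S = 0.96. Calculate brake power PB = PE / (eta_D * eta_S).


Formula: PB = PE / (eta_D * eta_S)
Step 1 — combined efficiency = eta_D * eta_S = 0.7 * 0.96 = 0.672
Step 2 — PB = 1785.6 / 0.672 ≈ 2657.1 kW (5 s.f.)

2657.1 kW


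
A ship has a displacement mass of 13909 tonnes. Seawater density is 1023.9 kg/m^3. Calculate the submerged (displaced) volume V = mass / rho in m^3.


Formula: V = mass / rho
Step 1 — convert tonnes to kg: 13909 t * 1000 = 13909000 kg
Step 2 — V = 13909000 / 1023.9 ≈ 13584 m^3 (5 s.f.)

13584 m^3
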